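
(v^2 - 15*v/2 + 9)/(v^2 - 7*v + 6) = (v - 3/2)/(v - 1)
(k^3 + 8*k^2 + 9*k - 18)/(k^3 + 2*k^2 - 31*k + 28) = (k^2 + 9*k + 18)/(k^2 + 3*k - 28)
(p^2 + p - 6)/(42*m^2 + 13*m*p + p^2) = (p^2 + p - 6)/(42*m^2 + 13*m*p + p^2)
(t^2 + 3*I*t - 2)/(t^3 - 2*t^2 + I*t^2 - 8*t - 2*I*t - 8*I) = (t + 2*I)/(t^2 - 2*t - 8)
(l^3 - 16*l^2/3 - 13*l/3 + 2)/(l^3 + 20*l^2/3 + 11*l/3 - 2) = (l - 6)/(l + 6)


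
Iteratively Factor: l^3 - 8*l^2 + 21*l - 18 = (l - 3)*(l^2 - 5*l + 6) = (l - 3)^2*(l - 2)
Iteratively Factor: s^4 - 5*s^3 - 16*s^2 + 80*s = (s - 4)*(s^3 - s^2 - 20*s) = (s - 4)*(s + 4)*(s^2 - 5*s) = (s - 5)*(s - 4)*(s + 4)*(s)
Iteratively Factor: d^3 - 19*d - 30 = (d + 3)*(d^2 - 3*d - 10) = (d - 5)*(d + 3)*(d + 2)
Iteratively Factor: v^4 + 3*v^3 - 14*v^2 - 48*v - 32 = (v - 4)*(v^3 + 7*v^2 + 14*v + 8) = (v - 4)*(v + 4)*(v^2 + 3*v + 2) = (v - 4)*(v + 2)*(v + 4)*(v + 1)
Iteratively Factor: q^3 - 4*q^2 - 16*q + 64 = (q - 4)*(q^2 - 16) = (q - 4)^2*(q + 4)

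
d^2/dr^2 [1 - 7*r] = 0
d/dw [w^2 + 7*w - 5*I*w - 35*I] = 2*w + 7 - 5*I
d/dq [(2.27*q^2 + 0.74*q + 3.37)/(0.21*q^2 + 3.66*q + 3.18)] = (8.1528*q^2 + 13.0218*q - 9.981)/(0.0441*q^4 + 1.5372*q^3 + 14.7312*q^2 + 23.2776*q + 10.1124)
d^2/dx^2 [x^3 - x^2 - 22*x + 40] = 6*x - 2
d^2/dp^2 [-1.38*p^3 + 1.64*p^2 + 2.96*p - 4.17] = 3.28 - 8.28*p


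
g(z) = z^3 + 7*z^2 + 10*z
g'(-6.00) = 34.00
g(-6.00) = -24.00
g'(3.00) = 79.00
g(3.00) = 120.00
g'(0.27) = 14.00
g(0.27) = 3.23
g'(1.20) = 31.12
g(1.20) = 23.81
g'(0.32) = 14.79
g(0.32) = 3.95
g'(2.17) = 54.51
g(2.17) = 64.88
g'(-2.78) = -5.73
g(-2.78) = 4.81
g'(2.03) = 50.78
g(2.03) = 57.51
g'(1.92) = 47.94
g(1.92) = 52.08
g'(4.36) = 128.07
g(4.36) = 259.55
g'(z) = 3*z^2 + 14*z + 10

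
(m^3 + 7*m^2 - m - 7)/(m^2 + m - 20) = (m^3 + 7*m^2 - m - 7)/(m^2 + m - 20)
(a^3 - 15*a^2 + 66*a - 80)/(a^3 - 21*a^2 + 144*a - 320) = (a - 2)/(a - 8)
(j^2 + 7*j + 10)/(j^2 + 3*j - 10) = (j + 2)/(j - 2)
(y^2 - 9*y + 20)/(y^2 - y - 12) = (y - 5)/(y + 3)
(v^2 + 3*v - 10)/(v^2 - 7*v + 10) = (v + 5)/(v - 5)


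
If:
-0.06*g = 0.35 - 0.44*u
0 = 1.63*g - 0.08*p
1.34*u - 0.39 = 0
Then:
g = -3.70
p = -75.37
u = 0.29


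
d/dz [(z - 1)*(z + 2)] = 2*z + 1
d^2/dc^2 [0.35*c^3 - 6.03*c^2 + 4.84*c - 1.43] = 2.1*c - 12.06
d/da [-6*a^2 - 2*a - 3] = -12*a - 2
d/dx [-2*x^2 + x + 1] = 1 - 4*x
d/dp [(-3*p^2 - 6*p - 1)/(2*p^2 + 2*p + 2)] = (3*p^2 - 4*p - 5)/(2*(p^4 + 2*p^3 + 3*p^2 + 2*p + 1))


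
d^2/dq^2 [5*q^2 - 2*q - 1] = 10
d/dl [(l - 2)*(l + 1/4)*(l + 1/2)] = 3*l^2 - 5*l/2 - 11/8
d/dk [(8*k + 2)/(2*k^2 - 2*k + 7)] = 4*(-4*k^2 - 2*k + 15)/(4*k^4 - 8*k^3 + 32*k^2 - 28*k + 49)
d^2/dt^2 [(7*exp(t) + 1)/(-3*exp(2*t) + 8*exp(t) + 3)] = (-63*exp(4*t) - 204*exp(3*t) - 306*exp(2*t) + 68*exp(t) - 39)*exp(t)/(27*exp(6*t) - 216*exp(5*t) + 495*exp(4*t) - 80*exp(3*t) - 495*exp(2*t) - 216*exp(t) - 27)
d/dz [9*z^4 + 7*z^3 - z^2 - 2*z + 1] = 36*z^3 + 21*z^2 - 2*z - 2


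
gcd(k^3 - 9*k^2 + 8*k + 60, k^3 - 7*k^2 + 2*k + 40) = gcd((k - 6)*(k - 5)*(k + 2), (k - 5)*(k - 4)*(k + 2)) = k^2 - 3*k - 10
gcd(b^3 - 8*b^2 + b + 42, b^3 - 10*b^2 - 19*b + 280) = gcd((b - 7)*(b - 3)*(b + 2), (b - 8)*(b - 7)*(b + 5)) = b - 7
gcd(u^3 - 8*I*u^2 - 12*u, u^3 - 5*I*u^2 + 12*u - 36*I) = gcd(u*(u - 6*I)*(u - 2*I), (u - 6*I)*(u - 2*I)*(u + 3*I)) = u^2 - 8*I*u - 12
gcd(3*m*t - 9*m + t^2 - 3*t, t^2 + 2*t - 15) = t - 3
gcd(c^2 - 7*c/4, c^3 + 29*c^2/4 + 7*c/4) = c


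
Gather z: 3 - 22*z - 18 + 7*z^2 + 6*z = 7*z^2 - 16*z - 15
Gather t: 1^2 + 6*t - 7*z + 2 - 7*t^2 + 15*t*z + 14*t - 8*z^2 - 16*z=-7*t^2 + t*(15*z + 20) - 8*z^2 - 23*z + 3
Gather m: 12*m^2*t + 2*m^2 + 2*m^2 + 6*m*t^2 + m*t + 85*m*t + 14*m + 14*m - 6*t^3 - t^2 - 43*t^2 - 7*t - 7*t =m^2*(12*t + 4) + m*(6*t^2 + 86*t + 28) - 6*t^3 - 44*t^2 - 14*t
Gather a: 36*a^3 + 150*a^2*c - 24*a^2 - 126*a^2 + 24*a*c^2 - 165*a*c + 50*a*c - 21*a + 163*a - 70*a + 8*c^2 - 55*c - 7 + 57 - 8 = 36*a^3 + a^2*(150*c - 150) + a*(24*c^2 - 115*c + 72) + 8*c^2 - 55*c + 42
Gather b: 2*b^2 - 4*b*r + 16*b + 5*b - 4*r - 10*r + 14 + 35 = 2*b^2 + b*(21 - 4*r) - 14*r + 49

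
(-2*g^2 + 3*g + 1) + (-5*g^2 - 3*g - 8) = -7*g^2 - 7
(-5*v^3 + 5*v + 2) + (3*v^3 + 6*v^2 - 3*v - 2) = -2*v^3 + 6*v^2 + 2*v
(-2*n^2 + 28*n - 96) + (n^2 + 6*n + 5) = -n^2 + 34*n - 91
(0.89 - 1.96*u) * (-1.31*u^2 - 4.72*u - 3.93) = 2.5676*u^3 + 8.0853*u^2 + 3.502*u - 3.4977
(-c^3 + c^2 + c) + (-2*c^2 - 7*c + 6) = -c^3 - c^2 - 6*c + 6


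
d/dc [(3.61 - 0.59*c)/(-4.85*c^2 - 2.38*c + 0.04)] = (-2.8615*c^2 + 35.017*c + 8.5682)/(23.5225*c^4 + 23.086*c^3 + 5.2764*c^2 - 0.1904*c + 0.0016)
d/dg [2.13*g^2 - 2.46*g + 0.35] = 4.26*g - 2.46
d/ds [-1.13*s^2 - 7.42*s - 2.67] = -2.26*s - 7.42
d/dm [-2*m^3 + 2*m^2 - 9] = 2*m*(2 - 3*m)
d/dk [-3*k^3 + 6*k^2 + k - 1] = -9*k^2 + 12*k + 1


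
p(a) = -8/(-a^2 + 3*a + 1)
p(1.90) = -2.59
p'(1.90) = -0.67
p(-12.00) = 0.04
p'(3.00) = -24.00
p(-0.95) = 2.91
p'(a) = -8*(2*a - 3)/(-a^2 + 3*a + 1)^2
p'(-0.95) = 5.17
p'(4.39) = -1.78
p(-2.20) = 0.77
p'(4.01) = -4.32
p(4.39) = 1.57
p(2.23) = -2.94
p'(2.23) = -1.58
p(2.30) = -3.07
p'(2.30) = -1.88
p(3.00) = -8.00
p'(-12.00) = 0.01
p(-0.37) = 32.40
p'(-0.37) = 490.82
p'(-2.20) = 0.54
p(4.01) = 2.62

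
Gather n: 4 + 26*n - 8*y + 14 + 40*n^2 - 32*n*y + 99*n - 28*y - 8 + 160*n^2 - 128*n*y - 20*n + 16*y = 200*n^2 + n*(105 - 160*y) - 20*y + 10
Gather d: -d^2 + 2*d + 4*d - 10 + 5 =-d^2 + 6*d - 5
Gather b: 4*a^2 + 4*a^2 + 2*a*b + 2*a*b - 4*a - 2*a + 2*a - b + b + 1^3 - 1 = 8*a^2 + 4*a*b - 4*a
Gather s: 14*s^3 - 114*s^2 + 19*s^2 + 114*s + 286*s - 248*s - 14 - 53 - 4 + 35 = 14*s^3 - 95*s^2 + 152*s - 36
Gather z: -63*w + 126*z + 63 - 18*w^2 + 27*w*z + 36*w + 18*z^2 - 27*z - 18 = -18*w^2 - 27*w + 18*z^2 + z*(27*w + 99) + 45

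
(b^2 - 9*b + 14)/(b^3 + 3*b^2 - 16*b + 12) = (b - 7)/(b^2 + 5*b - 6)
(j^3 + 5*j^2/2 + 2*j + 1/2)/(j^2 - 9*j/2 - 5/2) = (j^2 + 2*j + 1)/(j - 5)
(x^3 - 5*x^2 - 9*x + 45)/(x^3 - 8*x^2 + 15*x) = (x + 3)/x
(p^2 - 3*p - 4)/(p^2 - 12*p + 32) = (p + 1)/(p - 8)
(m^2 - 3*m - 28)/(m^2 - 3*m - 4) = (-m^2 + 3*m + 28)/(-m^2 + 3*m + 4)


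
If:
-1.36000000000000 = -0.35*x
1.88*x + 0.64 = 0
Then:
No Solution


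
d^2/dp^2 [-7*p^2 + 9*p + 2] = -14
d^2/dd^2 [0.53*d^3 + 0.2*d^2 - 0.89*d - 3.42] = 3.18*d + 0.4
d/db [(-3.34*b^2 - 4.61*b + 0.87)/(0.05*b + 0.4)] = (-0.167*b^2 - 2.672*b - 1.8875)/(0.0025*b^2 + 0.04*b + 0.16)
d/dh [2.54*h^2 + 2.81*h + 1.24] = 5.08*h + 2.81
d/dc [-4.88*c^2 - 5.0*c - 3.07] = -9.76*c - 5.0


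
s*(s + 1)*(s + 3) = s^3 + 4*s^2 + 3*s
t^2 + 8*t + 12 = (t + 2)*(t + 6)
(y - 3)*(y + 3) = y^2 - 9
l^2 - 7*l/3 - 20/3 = (l - 4)*(l + 5/3)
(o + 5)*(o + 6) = o^2 + 11*o + 30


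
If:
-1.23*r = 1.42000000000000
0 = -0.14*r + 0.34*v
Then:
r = -1.15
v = -0.48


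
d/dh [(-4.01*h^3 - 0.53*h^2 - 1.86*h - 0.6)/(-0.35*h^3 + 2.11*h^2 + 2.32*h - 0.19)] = (8.88178419700125e-16*h^5 - 8.6466*h^4 - 19.9084*h^3 + 4.3507*h^2 + 2.7334*h + 1.7454)/(0.1225*h^6 - 1.477*h^5 + 2.8281*h^4 + 9.9234*h^3 + 4.5806*h^2 - 0.8816*h + 0.0361)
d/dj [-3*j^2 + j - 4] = 1 - 6*j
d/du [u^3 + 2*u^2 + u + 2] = 3*u^2 + 4*u + 1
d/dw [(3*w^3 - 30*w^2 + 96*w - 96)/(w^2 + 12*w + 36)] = 3*(w^3 + 18*w^2 - 152*w + 256)/(w^3 + 18*w^2 + 108*w + 216)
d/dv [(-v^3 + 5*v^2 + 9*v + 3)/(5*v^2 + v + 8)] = (-5*v^4 - 2*v^3 - 64*v^2 + 50*v + 69)/(25*v^4 + 10*v^3 + 81*v^2 + 16*v + 64)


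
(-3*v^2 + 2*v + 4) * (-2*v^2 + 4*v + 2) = 6*v^4 - 16*v^3 - 6*v^2 + 20*v + 8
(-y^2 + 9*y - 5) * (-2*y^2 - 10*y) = 2*y^4 - 8*y^3 - 80*y^2 + 50*y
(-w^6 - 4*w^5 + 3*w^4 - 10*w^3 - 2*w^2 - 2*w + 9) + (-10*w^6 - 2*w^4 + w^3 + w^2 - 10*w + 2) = -11*w^6 - 4*w^5 + w^4 - 9*w^3 - w^2 - 12*w + 11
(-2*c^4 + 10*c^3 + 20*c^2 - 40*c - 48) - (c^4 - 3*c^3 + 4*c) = -3*c^4 + 13*c^3 + 20*c^2 - 44*c - 48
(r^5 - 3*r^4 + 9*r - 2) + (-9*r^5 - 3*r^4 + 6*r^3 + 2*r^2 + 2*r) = -8*r^5 - 6*r^4 + 6*r^3 + 2*r^2 + 11*r - 2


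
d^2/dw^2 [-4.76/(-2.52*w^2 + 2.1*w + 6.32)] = (60.455808*w^2 - 50.37984*w - 4.76*(5.04*w - 2.1)*(10.08*w - 4.2) - 151.619328)/(-2.52*w^2 + 2.1*w + 6.32)^3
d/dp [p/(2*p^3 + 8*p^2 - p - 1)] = (2*p^3 + 8*p^2 - p*(6*p^2 + 16*p - 1) - p - 1)/(2*p^3 + 8*p^2 - p - 1)^2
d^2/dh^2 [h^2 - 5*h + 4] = 2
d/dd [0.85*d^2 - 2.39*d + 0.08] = 1.7*d - 2.39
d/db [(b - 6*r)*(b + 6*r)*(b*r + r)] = r*(3*b^2 + 2*b - 36*r^2)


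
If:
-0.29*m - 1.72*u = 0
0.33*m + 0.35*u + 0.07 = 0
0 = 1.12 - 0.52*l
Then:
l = 2.15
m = -0.26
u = 0.04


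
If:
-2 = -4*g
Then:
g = 1/2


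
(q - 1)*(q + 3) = q^2 + 2*q - 3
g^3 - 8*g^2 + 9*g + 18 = (g - 6)*(g - 3)*(g + 1)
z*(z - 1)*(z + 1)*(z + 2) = z^4 + 2*z^3 - z^2 - 2*z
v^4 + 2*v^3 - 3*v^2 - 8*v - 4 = (v - 2)*(v + 1)^2*(v + 2)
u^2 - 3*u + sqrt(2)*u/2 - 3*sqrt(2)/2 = (u - 3)*(u + sqrt(2)/2)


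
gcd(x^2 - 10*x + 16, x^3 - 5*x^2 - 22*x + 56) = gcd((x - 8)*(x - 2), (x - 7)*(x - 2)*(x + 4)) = x - 2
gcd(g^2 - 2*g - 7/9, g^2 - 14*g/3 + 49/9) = g - 7/3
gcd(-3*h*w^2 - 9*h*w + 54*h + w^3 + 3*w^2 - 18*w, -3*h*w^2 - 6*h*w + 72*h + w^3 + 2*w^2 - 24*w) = -3*h*w - 18*h + w^2 + 6*w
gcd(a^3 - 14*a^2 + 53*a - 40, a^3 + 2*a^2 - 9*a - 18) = 1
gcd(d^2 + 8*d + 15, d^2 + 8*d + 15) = d^2 + 8*d + 15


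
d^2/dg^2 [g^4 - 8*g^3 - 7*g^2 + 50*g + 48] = 12*g^2 - 48*g - 14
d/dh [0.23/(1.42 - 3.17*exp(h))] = 0.7291*exp(h)/(3.17*exp(h) - 1.42)^2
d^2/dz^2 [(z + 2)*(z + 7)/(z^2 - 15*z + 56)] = 12*(4*z^3 - 21*z^2 - 357*z + 2177)/(z^6 - 45*z^5 + 843*z^4 - 8415*z^3 + 47208*z^2 - 141120*z + 175616)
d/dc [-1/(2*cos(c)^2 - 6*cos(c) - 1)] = 2*(3 - 2*cos(c))*sin(c)/(6*cos(c) - cos(2*c))^2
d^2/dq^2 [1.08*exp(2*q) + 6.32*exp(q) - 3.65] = (4.32*exp(q) + 6.32)*exp(q)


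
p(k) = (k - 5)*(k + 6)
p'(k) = 2*k + 1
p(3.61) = -13.36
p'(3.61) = 8.22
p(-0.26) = -30.19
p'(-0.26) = 0.48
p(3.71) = -12.53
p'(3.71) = 8.42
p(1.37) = -26.75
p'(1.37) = 3.74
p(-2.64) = -25.67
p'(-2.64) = -4.28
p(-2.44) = -26.49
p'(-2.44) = -3.88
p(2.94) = -18.42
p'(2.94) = 6.88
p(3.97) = -10.27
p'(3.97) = 8.94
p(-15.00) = 180.00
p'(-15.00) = -29.00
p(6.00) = 12.00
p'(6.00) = 13.00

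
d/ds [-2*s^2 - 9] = -4*s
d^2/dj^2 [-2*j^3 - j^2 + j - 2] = -12*j - 2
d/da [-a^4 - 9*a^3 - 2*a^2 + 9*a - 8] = -4*a^3 - 27*a^2 - 4*a + 9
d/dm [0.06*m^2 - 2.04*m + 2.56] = 0.12*m - 2.04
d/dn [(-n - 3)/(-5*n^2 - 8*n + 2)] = (5*n^2 + 8*n - 2*(n + 3)*(5*n + 4) - 2)/(5*n^2 + 8*n - 2)^2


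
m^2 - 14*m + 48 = (m - 8)*(m - 6)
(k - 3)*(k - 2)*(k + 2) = k^3 - 3*k^2 - 4*k + 12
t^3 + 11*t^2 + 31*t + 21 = (t + 1)*(t + 3)*(t + 7)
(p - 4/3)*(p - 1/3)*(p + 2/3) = p^3 - p^2 - 2*p/3 + 8/27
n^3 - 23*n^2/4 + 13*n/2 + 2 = (n - 4)*(n - 2)*(n + 1/4)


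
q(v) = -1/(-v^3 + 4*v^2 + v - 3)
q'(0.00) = 0.11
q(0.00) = 0.33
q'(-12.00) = 0.00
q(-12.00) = 0.00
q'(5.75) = -0.02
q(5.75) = 0.02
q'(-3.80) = -0.01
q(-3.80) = -0.01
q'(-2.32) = -0.04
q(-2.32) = -0.03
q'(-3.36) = -0.01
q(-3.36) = -0.01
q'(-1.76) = -0.13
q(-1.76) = -0.08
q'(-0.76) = -6.67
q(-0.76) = 0.99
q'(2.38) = 0.04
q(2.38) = -0.12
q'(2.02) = 0.10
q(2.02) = -0.14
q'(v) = -(3*v^2 - 8*v - 1)/(-v^3 + 4*v^2 + v - 3)^2 = (-3*v^2 + 8*v + 1)/(v^3 - 4*v^2 - v + 3)^2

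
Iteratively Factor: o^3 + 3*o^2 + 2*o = (o)*(o^2 + 3*o + 2) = o*(o + 1)*(o + 2)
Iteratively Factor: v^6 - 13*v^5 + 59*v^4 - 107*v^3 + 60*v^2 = (v)*(v^5 - 13*v^4 + 59*v^3 - 107*v^2 + 60*v) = v*(v - 1)*(v^4 - 12*v^3 + 47*v^2 - 60*v) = v*(v - 4)*(v - 1)*(v^3 - 8*v^2 + 15*v) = v^2*(v - 4)*(v - 1)*(v^2 - 8*v + 15) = v^2*(v - 5)*(v - 4)*(v - 1)*(v - 3)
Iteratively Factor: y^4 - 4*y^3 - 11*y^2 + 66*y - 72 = (y - 3)*(y^3 - y^2 - 14*y + 24) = (y - 3)*(y + 4)*(y^2 - 5*y + 6) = (y - 3)^2*(y + 4)*(y - 2)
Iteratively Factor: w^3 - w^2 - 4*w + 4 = (w - 2)*(w^2 + w - 2) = (w - 2)*(w - 1)*(w + 2)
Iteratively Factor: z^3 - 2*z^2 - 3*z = (z - 3)*(z^2 + z) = (z - 3)*(z + 1)*(z)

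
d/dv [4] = 0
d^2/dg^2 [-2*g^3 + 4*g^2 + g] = 8 - 12*g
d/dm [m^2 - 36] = 2*m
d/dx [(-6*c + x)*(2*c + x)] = -4*c + 2*x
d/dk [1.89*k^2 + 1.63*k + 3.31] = 3.78*k + 1.63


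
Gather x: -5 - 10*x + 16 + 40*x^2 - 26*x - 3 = 40*x^2 - 36*x + 8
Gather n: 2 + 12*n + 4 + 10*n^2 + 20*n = 10*n^2 + 32*n + 6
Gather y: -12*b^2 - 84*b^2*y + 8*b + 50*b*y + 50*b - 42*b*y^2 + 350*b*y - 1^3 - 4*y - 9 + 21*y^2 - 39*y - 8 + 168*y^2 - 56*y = -12*b^2 + 58*b + y^2*(189 - 42*b) + y*(-84*b^2 + 400*b - 99) - 18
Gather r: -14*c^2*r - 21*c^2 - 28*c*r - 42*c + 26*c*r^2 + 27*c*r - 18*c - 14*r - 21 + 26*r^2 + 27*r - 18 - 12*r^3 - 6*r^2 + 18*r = -21*c^2 - 60*c - 12*r^3 + r^2*(26*c + 20) + r*(-14*c^2 - c + 31) - 39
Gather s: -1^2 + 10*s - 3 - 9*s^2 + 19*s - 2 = -9*s^2 + 29*s - 6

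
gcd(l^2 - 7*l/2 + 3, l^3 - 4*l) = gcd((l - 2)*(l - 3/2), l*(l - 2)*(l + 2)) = l - 2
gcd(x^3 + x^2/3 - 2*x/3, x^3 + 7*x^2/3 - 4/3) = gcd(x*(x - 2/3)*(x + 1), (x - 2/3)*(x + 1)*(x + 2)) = x^2 + x/3 - 2/3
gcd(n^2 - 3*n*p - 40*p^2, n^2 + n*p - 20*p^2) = n + 5*p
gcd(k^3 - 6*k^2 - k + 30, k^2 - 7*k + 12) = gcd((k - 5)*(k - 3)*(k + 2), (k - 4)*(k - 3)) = k - 3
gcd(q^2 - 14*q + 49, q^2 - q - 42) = q - 7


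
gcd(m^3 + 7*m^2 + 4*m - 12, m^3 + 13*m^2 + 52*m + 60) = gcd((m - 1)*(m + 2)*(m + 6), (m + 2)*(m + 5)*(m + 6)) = m^2 + 8*m + 12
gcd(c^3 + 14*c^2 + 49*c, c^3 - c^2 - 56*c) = c^2 + 7*c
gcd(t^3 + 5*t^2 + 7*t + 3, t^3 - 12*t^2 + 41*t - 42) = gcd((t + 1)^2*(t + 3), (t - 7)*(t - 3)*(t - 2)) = 1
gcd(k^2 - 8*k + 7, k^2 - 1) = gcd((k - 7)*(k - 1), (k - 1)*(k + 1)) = k - 1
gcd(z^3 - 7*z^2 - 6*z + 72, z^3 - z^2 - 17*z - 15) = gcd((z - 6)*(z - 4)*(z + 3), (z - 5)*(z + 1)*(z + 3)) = z + 3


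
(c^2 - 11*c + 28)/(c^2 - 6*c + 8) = (c - 7)/(c - 2)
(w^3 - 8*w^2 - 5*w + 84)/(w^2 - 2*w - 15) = (w^2 - 11*w + 28)/(w - 5)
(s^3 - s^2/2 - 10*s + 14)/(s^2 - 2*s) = s + 3/2 - 7/s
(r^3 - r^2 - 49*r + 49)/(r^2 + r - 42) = (r^2 - 8*r + 7)/(r - 6)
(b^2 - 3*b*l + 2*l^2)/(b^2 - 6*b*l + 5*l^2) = (b - 2*l)/(b - 5*l)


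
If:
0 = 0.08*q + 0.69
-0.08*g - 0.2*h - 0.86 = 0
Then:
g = -2.5*h - 10.75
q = -8.62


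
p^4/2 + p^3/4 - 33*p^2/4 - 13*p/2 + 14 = (p/2 + 1)*(p - 4)*(p - 1)*(p + 7/2)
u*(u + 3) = u^2 + 3*u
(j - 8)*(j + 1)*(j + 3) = j^3 - 4*j^2 - 29*j - 24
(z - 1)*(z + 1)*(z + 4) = z^3 + 4*z^2 - z - 4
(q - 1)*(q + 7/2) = q^2 + 5*q/2 - 7/2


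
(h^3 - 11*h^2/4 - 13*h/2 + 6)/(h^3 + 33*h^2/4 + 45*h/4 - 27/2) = (h^2 - 2*h - 8)/(h^2 + 9*h + 18)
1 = 1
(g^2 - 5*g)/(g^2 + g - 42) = g*(g - 5)/(g^2 + g - 42)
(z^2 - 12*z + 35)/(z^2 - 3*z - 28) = (z - 5)/(z + 4)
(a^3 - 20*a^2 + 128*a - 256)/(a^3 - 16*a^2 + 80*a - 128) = (a - 8)/(a - 4)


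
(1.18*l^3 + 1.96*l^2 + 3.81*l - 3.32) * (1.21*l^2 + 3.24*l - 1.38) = 1.4278*l^5 + 6.1948*l^4 + 9.3321*l^3 + 5.6224*l^2 - 16.0146*l + 4.5816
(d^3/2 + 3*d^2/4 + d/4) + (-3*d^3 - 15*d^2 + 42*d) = -5*d^3/2 - 57*d^2/4 + 169*d/4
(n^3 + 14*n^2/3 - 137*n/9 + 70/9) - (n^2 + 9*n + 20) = n^3 + 11*n^2/3 - 218*n/9 - 110/9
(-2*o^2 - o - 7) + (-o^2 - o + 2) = -3*o^2 - 2*o - 5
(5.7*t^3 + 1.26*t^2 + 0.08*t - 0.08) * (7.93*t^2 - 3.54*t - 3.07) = 45.201*t^5 - 10.1862*t^4 - 21.325*t^3 - 4.7858*t^2 + 0.0376*t + 0.2456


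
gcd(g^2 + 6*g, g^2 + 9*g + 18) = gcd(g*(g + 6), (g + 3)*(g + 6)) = g + 6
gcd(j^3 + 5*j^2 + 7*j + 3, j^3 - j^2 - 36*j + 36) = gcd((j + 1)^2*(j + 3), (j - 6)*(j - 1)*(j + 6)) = 1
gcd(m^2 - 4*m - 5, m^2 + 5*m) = 1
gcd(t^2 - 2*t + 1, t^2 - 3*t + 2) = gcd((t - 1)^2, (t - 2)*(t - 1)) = t - 1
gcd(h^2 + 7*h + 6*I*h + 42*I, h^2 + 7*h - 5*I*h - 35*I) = h + 7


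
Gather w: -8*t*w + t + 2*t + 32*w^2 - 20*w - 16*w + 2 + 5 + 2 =3*t + 32*w^2 + w*(-8*t - 36) + 9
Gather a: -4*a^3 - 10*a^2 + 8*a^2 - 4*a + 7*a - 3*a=-4*a^3 - 2*a^2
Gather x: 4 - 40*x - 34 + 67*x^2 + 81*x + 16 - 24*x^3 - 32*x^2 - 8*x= -24*x^3 + 35*x^2 + 33*x - 14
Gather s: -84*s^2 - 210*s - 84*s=-84*s^2 - 294*s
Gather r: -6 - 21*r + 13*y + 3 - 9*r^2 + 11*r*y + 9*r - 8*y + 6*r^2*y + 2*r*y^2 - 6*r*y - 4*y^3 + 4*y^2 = r^2*(6*y - 9) + r*(2*y^2 + 5*y - 12) - 4*y^3 + 4*y^2 + 5*y - 3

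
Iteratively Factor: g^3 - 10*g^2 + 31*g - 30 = (g - 5)*(g^2 - 5*g + 6) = (g - 5)*(g - 3)*(g - 2)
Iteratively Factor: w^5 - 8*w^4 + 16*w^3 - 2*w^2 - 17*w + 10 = (w - 2)*(w^4 - 6*w^3 + 4*w^2 + 6*w - 5) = (w - 2)*(w - 1)*(w^3 - 5*w^2 - w + 5) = (w - 2)*(w - 1)*(w + 1)*(w^2 - 6*w + 5) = (w - 2)*(w - 1)^2*(w + 1)*(w - 5)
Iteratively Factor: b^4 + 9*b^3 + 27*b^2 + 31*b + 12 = (b + 4)*(b^3 + 5*b^2 + 7*b + 3) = (b + 3)*(b + 4)*(b^2 + 2*b + 1) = (b + 1)*(b + 3)*(b + 4)*(b + 1)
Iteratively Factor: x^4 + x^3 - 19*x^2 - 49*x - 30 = (x + 1)*(x^3 - 19*x - 30) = (x - 5)*(x + 1)*(x^2 + 5*x + 6) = (x - 5)*(x + 1)*(x + 3)*(x + 2)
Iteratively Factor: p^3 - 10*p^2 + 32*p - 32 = (p - 4)*(p^2 - 6*p + 8) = (p - 4)^2*(p - 2)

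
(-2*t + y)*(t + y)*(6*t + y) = -12*t^3 - 8*t^2*y + 5*t*y^2 + y^3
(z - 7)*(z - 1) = z^2 - 8*z + 7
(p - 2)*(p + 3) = p^2 + p - 6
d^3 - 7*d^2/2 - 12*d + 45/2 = (d - 5)*(d - 3/2)*(d + 3)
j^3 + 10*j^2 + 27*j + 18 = (j + 1)*(j + 3)*(j + 6)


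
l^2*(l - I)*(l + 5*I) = l^4 + 4*I*l^3 + 5*l^2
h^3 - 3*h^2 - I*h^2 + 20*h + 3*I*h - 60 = (h - 3)*(h - 5*I)*(h + 4*I)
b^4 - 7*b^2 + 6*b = b*(b - 2)*(b - 1)*(b + 3)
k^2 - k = k*(k - 1)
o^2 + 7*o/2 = o*(o + 7/2)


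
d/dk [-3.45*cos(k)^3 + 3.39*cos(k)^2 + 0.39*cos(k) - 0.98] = (10.35*cos(k)^2 - 6.78*cos(k) - 0.39)*sin(k)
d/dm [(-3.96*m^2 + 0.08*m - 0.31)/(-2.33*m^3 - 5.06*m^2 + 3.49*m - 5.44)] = (-9.2268*m^4 + 0.372799999999998*m^3 - 15.5825*m^2 + 39.9476*m + 0.6467)/(5.4289*m^6 + 23.5796*m^5 + 9.3402*m^4 - 9.96839999999999*m^3 + 67.2329*m^2 - 37.9712*m + 29.5936)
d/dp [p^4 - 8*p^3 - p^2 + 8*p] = 4*p^3 - 24*p^2 - 2*p + 8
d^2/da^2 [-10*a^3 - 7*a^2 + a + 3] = -60*a - 14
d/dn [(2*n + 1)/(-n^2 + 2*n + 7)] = 2*(n^2 + n + 6)/(n^4 - 4*n^3 - 10*n^2 + 28*n + 49)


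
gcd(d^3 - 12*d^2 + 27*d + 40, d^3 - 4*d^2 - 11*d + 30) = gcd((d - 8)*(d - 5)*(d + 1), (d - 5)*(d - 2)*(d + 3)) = d - 5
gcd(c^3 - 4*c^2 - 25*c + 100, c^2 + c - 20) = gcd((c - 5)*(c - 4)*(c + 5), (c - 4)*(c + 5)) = c^2 + c - 20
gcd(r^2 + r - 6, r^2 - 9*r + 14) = r - 2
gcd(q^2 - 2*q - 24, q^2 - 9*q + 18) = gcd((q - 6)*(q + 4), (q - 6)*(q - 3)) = q - 6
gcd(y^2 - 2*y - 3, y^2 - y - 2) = y + 1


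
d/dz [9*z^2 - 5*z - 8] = 18*z - 5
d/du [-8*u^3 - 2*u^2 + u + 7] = -24*u^2 - 4*u + 1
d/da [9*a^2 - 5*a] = 18*a - 5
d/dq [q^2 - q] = 2*q - 1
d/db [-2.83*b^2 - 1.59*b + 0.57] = -5.66*b - 1.59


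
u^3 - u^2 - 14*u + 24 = (u - 3)*(u - 2)*(u + 4)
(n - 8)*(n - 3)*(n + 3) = n^3 - 8*n^2 - 9*n + 72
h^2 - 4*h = h*(h - 4)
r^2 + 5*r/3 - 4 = (r - 4/3)*(r + 3)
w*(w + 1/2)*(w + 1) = w^3 + 3*w^2/2 + w/2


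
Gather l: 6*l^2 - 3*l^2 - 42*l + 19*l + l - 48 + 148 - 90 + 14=3*l^2 - 22*l + 24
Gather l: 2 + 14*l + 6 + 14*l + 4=28*l + 12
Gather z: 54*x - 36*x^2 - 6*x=-36*x^2 + 48*x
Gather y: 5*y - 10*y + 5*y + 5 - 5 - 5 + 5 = 0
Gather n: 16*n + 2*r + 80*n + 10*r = 96*n + 12*r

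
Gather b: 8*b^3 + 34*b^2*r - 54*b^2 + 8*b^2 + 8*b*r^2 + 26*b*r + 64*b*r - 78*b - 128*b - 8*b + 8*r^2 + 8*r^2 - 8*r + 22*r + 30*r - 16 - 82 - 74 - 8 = 8*b^3 + b^2*(34*r - 46) + b*(8*r^2 + 90*r - 214) + 16*r^2 + 44*r - 180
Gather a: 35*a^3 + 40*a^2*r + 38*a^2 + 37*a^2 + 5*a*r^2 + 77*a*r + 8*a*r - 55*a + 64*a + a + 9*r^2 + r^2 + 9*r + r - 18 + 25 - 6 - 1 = 35*a^3 + a^2*(40*r + 75) + a*(5*r^2 + 85*r + 10) + 10*r^2 + 10*r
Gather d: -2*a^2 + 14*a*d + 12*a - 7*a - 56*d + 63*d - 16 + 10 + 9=-2*a^2 + 5*a + d*(14*a + 7) + 3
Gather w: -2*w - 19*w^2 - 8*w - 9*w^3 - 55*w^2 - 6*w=-9*w^3 - 74*w^2 - 16*w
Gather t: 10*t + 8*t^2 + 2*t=8*t^2 + 12*t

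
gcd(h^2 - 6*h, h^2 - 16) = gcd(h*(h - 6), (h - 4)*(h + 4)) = 1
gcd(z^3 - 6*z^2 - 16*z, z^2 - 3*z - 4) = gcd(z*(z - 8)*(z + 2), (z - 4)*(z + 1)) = 1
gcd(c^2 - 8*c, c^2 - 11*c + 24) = c - 8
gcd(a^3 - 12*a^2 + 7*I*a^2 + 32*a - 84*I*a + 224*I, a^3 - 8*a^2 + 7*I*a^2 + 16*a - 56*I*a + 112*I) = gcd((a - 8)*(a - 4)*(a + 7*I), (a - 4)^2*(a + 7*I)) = a^2 + a*(-4 + 7*I) - 28*I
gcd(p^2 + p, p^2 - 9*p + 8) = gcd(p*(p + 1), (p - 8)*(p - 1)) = 1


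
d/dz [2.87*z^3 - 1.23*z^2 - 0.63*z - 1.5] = 8.61*z^2 - 2.46*z - 0.63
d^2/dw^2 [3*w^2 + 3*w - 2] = 6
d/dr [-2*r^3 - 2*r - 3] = -6*r^2 - 2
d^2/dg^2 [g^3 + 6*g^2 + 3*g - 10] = 6*g + 12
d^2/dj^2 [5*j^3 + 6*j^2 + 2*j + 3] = 30*j + 12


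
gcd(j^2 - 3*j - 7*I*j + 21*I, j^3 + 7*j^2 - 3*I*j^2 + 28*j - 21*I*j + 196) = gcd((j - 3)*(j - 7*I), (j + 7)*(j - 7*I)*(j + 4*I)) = j - 7*I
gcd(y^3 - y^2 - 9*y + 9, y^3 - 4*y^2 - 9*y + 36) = y^2 - 9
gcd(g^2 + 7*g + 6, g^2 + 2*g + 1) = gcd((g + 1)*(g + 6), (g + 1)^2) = g + 1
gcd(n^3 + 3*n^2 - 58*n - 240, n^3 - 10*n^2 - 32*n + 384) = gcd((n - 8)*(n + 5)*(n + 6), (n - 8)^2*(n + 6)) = n^2 - 2*n - 48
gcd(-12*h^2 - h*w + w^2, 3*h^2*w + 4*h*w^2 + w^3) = 3*h + w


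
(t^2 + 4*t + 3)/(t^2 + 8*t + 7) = (t + 3)/(t + 7)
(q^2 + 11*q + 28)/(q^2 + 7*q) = (q + 4)/q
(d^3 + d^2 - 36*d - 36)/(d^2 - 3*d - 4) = (d^2 - 36)/(d - 4)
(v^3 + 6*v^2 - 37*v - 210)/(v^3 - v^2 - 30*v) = (v + 7)/v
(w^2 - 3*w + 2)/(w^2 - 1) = (w - 2)/(w + 1)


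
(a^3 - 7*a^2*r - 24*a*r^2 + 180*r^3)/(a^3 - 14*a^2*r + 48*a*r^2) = (-a^2 + a*r + 30*r^2)/(a*(-a + 8*r))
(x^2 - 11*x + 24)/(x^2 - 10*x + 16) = (x - 3)/(x - 2)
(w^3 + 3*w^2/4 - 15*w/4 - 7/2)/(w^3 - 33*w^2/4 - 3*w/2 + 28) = (w + 1)/(w - 8)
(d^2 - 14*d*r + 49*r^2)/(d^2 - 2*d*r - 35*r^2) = (d - 7*r)/(d + 5*r)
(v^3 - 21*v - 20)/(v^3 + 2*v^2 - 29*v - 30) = (v + 4)/(v + 6)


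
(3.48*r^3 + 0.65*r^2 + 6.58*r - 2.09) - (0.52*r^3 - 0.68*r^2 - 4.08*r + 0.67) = 2.96*r^3 + 1.33*r^2 + 10.66*r - 2.76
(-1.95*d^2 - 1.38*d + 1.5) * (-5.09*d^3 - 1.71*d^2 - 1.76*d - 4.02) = 9.9255*d^5 + 10.3587*d^4 - 1.8432*d^3 + 7.7028*d^2 + 2.9076*d - 6.03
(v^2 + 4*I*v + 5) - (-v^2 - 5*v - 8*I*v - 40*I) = 2*v^2 + 5*v + 12*I*v + 5 + 40*I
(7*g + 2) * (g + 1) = 7*g^2 + 9*g + 2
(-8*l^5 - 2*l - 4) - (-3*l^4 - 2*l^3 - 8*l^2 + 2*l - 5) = -8*l^5 + 3*l^4 + 2*l^3 + 8*l^2 - 4*l + 1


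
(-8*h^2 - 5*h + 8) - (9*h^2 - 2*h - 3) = -17*h^2 - 3*h + 11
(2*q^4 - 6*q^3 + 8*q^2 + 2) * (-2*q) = -4*q^5 + 12*q^4 - 16*q^3 - 4*q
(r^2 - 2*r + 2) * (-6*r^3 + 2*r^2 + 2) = -6*r^5 + 14*r^4 - 16*r^3 + 6*r^2 - 4*r + 4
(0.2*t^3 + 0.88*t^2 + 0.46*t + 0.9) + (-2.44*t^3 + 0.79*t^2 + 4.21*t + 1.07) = -2.24*t^3 + 1.67*t^2 + 4.67*t + 1.97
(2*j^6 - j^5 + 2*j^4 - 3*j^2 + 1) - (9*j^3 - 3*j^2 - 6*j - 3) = 2*j^6 - j^5 + 2*j^4 - 9*j^3 + 6*j + 4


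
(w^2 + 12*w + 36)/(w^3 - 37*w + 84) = (w^2 + 12*w + 36)/(w^3 - 37*w + 84)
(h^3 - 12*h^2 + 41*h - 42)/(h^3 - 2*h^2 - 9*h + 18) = (h - 7)/(h + 3)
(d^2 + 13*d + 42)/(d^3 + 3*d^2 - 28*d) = (d + 6)/(d*(d - 4))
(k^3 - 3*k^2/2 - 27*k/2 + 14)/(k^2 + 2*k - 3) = (k^2 - k/2 - 14)/(k + 3)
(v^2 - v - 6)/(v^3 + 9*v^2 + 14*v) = (v - 3)/(v*(v + 7))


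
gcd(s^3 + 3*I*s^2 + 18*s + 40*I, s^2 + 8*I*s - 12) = s + 2*I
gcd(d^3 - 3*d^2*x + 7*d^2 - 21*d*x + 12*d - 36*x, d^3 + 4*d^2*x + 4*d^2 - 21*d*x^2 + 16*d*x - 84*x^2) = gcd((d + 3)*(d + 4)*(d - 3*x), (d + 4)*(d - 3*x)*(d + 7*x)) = -d^2 + 3*d*x - 4*d + 12*x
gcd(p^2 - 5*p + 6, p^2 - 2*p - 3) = p - 3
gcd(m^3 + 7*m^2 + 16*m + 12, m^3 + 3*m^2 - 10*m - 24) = m + 2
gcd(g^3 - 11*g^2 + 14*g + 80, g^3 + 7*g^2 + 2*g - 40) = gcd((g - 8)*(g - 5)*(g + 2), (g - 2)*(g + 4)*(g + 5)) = 1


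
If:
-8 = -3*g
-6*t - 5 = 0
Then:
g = 8/3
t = -5/6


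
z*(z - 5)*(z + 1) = z^3 - 4*z^2 - 5*z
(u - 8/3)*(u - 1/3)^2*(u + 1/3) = u^4 - 3*u^3 + 7*u^2/9 + u/3 - 8/81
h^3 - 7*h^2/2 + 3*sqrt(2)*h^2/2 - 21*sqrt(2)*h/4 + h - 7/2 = (h - 7/2)*(h + sqrt(2)/2)*(h + sqrt(2))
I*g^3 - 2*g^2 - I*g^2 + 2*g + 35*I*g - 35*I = (g - 5*I)*(g + 7*I)*(I*g - I)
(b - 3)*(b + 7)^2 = b^3 + 11*b^2 + 7*b - 147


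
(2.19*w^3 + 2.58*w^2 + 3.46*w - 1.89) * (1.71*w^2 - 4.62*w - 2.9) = 3.7449*w^5 - 5.706*w^4 - 12.354*w^3 - 26.6991*w^2 - 1.3022*w + 5.481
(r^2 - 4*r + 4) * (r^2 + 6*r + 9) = r^4 + 2*r^3 - 11*r^2 - 12*r + 36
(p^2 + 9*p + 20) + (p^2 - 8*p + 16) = 2*p^2 + p + 36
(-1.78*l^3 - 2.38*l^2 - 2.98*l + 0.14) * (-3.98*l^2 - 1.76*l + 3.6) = 7.0844*l^5 + 12.6052*l^4 + 9.6412*l^3 - 3.8804*l^2 - 10.9744*l + 0.504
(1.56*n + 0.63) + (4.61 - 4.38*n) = 5.24 - 2.82*n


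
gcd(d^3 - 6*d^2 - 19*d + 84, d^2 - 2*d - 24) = d + 4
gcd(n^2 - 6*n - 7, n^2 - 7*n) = n - 7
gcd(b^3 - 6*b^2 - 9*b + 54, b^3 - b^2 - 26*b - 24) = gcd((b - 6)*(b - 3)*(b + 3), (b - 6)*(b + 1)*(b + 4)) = b - 6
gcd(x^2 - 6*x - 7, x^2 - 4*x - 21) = x - 7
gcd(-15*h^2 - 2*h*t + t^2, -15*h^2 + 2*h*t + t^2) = 1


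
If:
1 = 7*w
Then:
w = 1/7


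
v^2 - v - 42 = (v - 7)*(v + 6)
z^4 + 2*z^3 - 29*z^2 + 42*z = z*(z - 3)*(z - 2)*(z + 7)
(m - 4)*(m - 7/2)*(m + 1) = m^3 - 13*m^2/2 + 13*m/2 + 14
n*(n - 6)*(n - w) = n^3 - n^2*w - 6*n^2 + 6*n*w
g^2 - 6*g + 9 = (g - 3)^2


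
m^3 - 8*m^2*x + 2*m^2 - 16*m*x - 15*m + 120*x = (m - 3)*(m + 5)*(m - 8*x)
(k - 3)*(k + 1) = k^2 - 2*k - 3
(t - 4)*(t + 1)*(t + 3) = t^3 - 13*t - 12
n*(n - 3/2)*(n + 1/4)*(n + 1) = n^4 - n^3/4 - 13*n^2/8 - 3*n/8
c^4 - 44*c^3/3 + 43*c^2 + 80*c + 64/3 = (c - 8)^2*(c + 1/3)*(c + 1)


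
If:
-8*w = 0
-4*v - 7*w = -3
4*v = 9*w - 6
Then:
No Solution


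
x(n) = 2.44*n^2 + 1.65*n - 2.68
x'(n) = 4.88*n + 1.65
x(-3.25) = 17.73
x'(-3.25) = -14.21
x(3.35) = 30.23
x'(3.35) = 18.00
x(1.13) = 2.30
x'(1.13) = 7.16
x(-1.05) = -1.72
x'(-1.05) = -3.47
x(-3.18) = 16.75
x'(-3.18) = -13.87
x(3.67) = 36.24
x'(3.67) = 19.56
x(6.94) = 126.29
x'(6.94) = 35.52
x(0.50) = -1.24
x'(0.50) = 4.09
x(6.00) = 95.06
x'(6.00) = 30.93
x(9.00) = 209.81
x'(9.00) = 45.57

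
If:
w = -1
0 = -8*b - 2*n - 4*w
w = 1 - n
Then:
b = 0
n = 2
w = -1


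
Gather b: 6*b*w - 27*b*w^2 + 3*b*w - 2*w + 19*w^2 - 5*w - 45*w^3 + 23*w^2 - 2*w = b*(-27*w^2 + 9*w) - 45*w^3 + 42*w^2 - 9*w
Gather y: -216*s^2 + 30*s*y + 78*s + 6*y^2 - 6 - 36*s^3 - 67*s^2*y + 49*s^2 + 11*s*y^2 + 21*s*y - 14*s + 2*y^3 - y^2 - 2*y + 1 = -36*s^3 - 167*s^2 + 64*s + 2*y^3 + y^2*(11*s + 5) + y*(-67*s^2 + 51*s - 2) - 5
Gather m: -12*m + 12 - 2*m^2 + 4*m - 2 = -2*m^2 - 8*m + 10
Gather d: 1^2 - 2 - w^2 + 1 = -w^2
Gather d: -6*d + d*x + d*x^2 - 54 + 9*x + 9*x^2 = d*(x^2 + x - 6) + 9*x^2 + 9*x - 54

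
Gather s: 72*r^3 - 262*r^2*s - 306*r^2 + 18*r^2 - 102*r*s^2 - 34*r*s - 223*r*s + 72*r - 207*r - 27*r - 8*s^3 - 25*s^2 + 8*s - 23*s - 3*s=72*r^3 - 288*r^2 - 162*r - 8*s^3 + s^2*(-102*r - 25) + s*(-262*r^2 - 257*r - 18)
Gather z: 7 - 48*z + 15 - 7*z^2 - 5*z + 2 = -7*z^2 - 53*z + 24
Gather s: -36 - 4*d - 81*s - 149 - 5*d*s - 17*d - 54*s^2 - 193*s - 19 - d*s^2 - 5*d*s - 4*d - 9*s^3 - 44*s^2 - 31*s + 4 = -25*d - 9*s^3 + s^2*(-d - 98) + s*(-10*d - 305) - 200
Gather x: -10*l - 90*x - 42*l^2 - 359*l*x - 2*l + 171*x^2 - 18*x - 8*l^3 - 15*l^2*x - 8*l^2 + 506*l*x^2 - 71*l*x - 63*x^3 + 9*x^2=-8*l^3 - 50*l^2 - 12*l - 63*x^3 + x^2*(506*l + 180) + x*(-15*l^2 - 430*l - 108)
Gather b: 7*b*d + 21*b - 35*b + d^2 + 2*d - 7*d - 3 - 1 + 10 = b*(7*d - 14) + d^2 - 5*d + 6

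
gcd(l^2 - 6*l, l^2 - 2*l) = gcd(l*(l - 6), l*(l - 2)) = l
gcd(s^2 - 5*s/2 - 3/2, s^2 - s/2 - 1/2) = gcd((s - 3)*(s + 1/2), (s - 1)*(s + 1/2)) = s + 1/2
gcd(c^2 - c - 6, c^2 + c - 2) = c + 2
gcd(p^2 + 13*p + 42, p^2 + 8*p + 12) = p + 6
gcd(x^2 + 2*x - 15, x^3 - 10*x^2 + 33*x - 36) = x - 3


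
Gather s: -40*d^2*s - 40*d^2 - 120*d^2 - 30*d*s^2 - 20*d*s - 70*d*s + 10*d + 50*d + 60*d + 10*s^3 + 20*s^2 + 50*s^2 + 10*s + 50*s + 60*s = -160*d^2 + 120*d + 10*s^3 + s^2*(70 - 30*d) + s*(-40*d^2 - 90*d + 120)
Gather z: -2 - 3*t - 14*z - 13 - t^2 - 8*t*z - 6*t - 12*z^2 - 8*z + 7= -t^2 - 9*t - 12*z^2 + z*(-8*t - 22) - 8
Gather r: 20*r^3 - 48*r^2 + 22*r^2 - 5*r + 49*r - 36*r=20*r^3 - 26*r^2 + 8*r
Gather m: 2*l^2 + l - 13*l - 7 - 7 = 2*l^2 - 12*l - 14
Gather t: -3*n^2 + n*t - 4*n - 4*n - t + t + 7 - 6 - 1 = -3*n^2 + n*t - 8*n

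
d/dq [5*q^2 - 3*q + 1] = 10*q - 3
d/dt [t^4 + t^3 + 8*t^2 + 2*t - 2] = 4*t^3 + 3*t^2 + 16*t + 2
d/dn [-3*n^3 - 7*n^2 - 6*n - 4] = -9*n^2 - 14*n - 6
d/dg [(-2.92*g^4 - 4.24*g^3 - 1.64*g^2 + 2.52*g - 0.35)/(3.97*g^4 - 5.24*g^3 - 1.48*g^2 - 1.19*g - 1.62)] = (32.1336*g^6 + 21.6648*g^5 - 21.9072*g^4 + 60.9804*g^3 + 20.7856*g^2 + 4.2776*g - 4.4989)/(15.7609*g^8 - 41.6056*g^7 + 15.7064*g^6 + 6.0618*g^5 + 1.7988*g^4 + 20.5*g^3 + 6.2113*g^2 + 3.8556*g + 2.6244)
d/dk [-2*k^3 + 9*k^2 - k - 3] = -6*k^2 + 18*k - 1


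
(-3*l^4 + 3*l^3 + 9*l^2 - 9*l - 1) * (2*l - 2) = -6*l^5 + 12*l^4 + 12*l^3 - 36*l^2 + 16*l + 2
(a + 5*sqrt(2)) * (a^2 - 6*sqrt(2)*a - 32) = a^3 - sqrt(2)*a^2 - 92*a - 160*sqrt(2)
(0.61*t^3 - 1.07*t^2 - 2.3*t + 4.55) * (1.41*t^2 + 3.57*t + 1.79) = 0.8601*t^5 + 0.669*t^4 - 5.971*t^3 - 3.7108*t^2 + 12.1265*t + 8.1445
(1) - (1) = 0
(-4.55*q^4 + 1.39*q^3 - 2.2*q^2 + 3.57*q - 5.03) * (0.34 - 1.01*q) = 4.5955*q^5 - 2.9509*q^4 + 2.6946*q^3 - 4.3537*q^2 + 6.2941*q - 1.7102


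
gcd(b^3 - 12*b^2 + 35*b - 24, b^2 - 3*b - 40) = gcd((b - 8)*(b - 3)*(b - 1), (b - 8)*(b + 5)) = b - 8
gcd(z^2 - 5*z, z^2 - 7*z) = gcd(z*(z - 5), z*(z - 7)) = z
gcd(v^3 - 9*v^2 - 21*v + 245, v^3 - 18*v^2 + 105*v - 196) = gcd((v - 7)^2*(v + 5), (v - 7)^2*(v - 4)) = v^2 - 14*v + 49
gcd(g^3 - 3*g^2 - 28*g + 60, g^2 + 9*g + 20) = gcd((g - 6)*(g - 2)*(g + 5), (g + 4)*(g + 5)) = g + 5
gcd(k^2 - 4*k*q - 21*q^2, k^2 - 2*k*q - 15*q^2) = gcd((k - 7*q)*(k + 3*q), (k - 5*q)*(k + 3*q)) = k + 3*q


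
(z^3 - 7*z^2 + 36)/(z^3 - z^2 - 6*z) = (z - 6)/z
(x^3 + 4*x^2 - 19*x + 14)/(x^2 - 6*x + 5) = (x^2 + 5*x - 14)/(x - 5)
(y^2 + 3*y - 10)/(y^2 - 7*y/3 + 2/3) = 3*(y + 5)/(3*y - 1)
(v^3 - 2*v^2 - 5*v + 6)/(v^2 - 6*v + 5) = (v^2 - v - 6)/(v - 5)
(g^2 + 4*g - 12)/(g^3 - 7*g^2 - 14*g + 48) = (g + 6)/(g^2 - 5*g - 24)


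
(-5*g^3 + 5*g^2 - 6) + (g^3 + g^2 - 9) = -4*g^3 + 6*g^2 - 15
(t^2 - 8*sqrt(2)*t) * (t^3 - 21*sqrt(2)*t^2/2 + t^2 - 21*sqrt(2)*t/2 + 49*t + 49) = t^5 - 37*sqrt(2)*t^4/2 + t^4 - 37*sqrt(2)*t^3/2 + 217*t^3 - 392*sqrt(2)*t^2 + 217*t^2 - 392*sqrt(2)*t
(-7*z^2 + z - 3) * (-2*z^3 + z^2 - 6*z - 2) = 14*z^5 - 9*z^4 + 49*z^3 + 5*z^2 + 16*z + 6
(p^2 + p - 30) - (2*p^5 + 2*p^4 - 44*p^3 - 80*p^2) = -2*p^5 - 2*p^4 + 44*p^3 + 81*p^2 + p - 30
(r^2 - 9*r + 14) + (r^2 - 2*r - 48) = 2*r^2 - 11*r - 34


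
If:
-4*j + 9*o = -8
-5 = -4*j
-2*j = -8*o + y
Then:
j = 5/4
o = -1/3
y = -31/6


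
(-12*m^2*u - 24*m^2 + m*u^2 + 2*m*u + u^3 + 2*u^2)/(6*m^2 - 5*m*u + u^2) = (4*m*u + 8*m + u^2 + 2*u)/(-2*m + u)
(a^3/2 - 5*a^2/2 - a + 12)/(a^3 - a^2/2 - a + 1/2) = (a^3 - 5*a^2 - 2*a + 24)/(2*a^3 - a^2 - 2*a + 1)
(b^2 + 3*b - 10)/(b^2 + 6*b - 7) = (b^2 + 3*b - 10)/(b^2 + 6*b - 7)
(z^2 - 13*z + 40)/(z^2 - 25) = (z - 8)/(z + 5)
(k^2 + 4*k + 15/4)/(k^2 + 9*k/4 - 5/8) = 2*(2*k + 3)/(4*k - 1)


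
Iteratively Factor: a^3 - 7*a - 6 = (a + 2)*(a^2 - 2*a - 3) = (a + 1)*(a + 2)*(a - 3)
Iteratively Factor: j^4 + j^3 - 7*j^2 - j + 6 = (j + 3)*(j^3 - 2*j^2 - j + 2) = (j - 1)*(j + 3)*(j^2 - j - 2) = (j - 1)*(j + 1)*(j + 3)*(j - 2)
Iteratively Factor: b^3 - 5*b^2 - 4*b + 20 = (b - 5)*(b^2 - 4) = (b - 5)*(b - 2)*(b + 2)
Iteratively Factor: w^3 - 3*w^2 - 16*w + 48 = (w - 4)*(w^2 + w - 12) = (w - 4)*(w + 4)*(w - 3)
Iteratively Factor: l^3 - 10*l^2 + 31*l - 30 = (l - 2)*(l^2 - 8*l + 15) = (l - 5)*(l - 2)*(l - 3)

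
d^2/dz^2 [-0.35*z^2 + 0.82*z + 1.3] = -0.700000000000000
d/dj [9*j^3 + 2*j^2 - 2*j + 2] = 27*j^2 + 4*j - 2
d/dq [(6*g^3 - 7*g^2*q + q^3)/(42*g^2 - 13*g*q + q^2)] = ((13*g - 2*q)*(6*g^3 - 7*g^2*q + q^3) + (-7*g^2 + 3*q^2)*(42*g^2 - 13*g*q + q^2))/(42*g^2 - 13*g*q + q^2)^2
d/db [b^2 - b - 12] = 2*b - 1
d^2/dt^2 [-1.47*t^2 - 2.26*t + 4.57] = -2.94000000000000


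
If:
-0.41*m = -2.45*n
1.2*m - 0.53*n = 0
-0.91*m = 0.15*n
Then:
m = 0.00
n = 0.00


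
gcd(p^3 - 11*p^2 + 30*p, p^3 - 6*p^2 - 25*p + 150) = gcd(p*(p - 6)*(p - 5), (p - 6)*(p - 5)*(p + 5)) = p^2 - 11*p + 30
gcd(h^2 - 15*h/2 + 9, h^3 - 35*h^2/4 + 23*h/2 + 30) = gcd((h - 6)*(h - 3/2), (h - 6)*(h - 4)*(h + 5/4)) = h - 6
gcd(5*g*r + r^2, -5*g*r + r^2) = r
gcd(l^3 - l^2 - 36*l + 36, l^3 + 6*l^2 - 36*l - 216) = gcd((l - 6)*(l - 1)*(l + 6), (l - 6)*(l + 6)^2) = l^2 - 36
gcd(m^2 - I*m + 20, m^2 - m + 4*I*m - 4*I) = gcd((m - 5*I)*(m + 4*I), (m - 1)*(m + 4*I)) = m + 4*I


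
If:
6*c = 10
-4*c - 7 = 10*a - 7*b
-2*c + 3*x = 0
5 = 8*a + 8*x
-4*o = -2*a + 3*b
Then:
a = -35/72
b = 317/252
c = 5/3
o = -299/252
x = 10/9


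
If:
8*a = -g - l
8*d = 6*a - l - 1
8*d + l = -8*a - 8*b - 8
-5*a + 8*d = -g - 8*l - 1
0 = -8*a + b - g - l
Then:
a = -1/2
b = 0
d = -41/96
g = 55/12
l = -7/12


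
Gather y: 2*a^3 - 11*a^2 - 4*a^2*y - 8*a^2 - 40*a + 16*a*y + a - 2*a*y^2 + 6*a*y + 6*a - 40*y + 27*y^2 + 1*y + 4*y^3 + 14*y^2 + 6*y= 2*a^3 - 19*a^2 - 33*a + 4*y^3 + y^2*(41 - 2*a) + y*(-4*a^2 + 22*a - 33)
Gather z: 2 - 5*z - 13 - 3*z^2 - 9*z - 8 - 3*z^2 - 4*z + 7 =-6*z^2 - 18*z - 12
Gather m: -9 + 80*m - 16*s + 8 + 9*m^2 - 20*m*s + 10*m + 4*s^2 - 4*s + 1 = 9*m^2 + m*(90 - 20*s) + 4*s^2 - 20*s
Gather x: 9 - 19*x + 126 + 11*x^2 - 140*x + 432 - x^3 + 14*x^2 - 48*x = -x^3 + 25*x^2 - 207*x + 567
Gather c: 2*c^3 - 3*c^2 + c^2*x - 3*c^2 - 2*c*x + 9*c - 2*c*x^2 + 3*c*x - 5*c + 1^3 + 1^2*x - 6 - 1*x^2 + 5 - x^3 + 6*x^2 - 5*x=2*c^3 + c^2*(x - 6) + c*(-2*x^2 + x + 4) - x^3 + 5*x^2 - 4*x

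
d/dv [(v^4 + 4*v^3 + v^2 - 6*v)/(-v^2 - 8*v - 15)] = 2*(-v^3 - 8*v^2 - 5*v + 5)/(v^2 + 10*v + 25)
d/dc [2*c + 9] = 2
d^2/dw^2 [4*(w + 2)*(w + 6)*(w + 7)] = 24*w + 120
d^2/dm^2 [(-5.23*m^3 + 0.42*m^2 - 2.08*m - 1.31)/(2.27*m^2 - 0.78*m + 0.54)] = (-2.8421709430404e-14*m^5 - 13.490756*m^3 - 30.373554*m^2 + 20.064492*m + 0.11034)/(11.697083*m^6 - 12.057786*m^5 + 12.490902*m^4 - 6.211296*m^3 + 2.971404*m^2 - 0.682344*m + 0.157464)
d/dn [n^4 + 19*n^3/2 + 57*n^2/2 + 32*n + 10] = 4*n^3 + 57*n^2/2 + 57*n + 32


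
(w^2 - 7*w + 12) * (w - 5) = w^3 - 12*w^2 + 47*w - 60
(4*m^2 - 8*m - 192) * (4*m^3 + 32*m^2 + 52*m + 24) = 16*m^5 + 96*m^4 - 816*m^3 - 6464*m^2 - 10176*m - 4608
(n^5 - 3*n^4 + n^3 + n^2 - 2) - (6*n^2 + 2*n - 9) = n^5 - 3*n^4 + n^3 - 5*n^2 - 2*n + 7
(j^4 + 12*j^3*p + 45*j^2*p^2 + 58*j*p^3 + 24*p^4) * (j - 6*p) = j^5 + 6*j^4*p - 27*j^3*p^2 - 212*j^2*p^3 - 324*j*p^4 - 144*p^5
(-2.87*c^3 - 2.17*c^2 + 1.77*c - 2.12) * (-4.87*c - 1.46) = 13.9769*c^4 + 14.7581*c^3 - 5.4517*c^2 + 7.7402*c + 3.0952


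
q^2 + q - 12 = (q - 3)*(q + 4)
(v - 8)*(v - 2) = v^2 - 10*v + 16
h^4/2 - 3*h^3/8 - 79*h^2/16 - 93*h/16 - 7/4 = (h/2 + 1/4)*(h - 4)*(h + 1)*(h + 7/4)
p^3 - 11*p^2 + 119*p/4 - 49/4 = (p - 7)*(p - 7/2)*(p - 1/2)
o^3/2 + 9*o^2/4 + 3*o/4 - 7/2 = (o/2 + 1)*(o - 1)*(o + 7/2)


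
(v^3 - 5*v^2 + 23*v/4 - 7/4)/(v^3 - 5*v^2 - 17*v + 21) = (v^2 - 4*v + 7/4)/(v^2 - 4*v - 21)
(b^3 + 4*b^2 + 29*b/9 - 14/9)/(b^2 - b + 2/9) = (3*b^2 + 13*b + 14)/(3*b - 2)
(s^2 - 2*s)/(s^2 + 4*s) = (s - 2)/(s + 4)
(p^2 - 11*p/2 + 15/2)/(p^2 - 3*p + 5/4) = 2*(p - 3)/(2*p - 1)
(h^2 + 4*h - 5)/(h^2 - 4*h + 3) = (h + 5)/(h - 3)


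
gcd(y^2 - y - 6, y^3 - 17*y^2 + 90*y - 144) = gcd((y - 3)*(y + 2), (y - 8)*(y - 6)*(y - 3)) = y - 3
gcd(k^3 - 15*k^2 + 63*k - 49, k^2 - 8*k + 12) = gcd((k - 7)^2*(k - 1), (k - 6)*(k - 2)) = 1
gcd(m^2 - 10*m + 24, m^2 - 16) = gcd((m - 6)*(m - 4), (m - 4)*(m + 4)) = m - 4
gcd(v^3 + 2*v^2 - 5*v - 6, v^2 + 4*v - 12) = v - 2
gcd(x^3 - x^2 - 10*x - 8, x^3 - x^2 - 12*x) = x - 4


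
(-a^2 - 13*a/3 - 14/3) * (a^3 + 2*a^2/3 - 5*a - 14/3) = -a^5 - 5*a^4 - 23*a^3/9 + 209*a^2/9 + 392*a/9 + 196/9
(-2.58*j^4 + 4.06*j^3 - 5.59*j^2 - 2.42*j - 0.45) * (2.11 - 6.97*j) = 17.9826*j^5 - 33.742*j^4 + 47.5289*j^3 + 5.0725*j^2 - 1.9697*j - 0.9495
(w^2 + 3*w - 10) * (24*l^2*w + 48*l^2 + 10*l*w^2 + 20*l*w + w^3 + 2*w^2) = 24*l^2*w^3 + 120*l^2*w^2 - 96*l^2*w - 480*l^2 + 10*l*w^4 + 50*l*w^3 - 40*l*w^2 - 200*l*w + w^5 + 5*w^4 - 4*w^3 - 20*w^2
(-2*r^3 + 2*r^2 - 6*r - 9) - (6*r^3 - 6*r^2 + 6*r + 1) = -8*r^3 + 8*r^2 - 12*r - 10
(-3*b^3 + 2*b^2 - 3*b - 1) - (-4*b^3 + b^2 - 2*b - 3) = b^3 + b^2 - b + 2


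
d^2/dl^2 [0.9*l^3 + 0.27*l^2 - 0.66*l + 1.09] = 5.4*l + 0.54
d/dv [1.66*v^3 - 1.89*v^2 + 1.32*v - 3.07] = 4.98*v^2 - 3.78*v + 1.32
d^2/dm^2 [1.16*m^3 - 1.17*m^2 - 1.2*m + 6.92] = 6.96*m - 2.34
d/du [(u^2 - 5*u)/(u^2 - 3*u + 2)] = 2*(u^2 + 2*u - 5)/(u^4 - 6*u^3 + 13*u^2 - 12*u + 4)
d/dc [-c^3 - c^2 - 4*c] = -3*c^2 - 2*c - 4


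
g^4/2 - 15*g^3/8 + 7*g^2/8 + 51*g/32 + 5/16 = (g/2 + 1/4)*(g - 5/2)*(g - 2)*(g + 1/4)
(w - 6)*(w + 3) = w^2 - 3*w - 18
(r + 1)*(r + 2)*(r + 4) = r^3 + 7*r^2 + 14*r + 8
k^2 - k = k*(k - 1)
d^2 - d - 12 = (d - 4)*(d + 3)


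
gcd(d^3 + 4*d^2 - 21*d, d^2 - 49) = d + 7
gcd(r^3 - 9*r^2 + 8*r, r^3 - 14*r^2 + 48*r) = r^2 - 8*r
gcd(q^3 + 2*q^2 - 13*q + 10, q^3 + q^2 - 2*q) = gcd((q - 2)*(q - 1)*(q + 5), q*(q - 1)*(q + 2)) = q - 1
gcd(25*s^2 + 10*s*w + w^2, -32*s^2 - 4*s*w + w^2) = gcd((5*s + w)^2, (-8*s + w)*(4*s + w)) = 1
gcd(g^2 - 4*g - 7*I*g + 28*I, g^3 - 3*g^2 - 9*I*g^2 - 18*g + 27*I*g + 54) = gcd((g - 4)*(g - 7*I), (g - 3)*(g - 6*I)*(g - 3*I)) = 1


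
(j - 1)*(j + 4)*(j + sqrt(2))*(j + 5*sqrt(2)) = j^4 + 3*j^3 + 6*sqrt(2)*j^3 + 6*j^2 + 18*sqrt(2)*j^2 - 24*sqrt(2)*j + 30*j - 40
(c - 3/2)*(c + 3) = c^2 + 3*c/2 - 9/2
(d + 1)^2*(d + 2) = d^3 + 4*d^2 + 5*d + 2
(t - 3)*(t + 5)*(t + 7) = t^3 + 9*t^2 - t - 105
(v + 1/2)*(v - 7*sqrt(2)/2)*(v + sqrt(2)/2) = v^3 - 3*sqrt(2)*v^2 + v^2/2 - 7*v/2 - 3*sqrt(2)*v/2 - 7/4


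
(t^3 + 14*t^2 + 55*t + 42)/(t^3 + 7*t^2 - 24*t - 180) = (t^2 + 8*t + 7)/(t^2 + t - 30)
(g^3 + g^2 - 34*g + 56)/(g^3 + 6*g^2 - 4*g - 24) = (g^2 + 3*g - 28)/(g^2 + 8*g + 12)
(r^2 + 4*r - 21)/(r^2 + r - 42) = (r - 3)/(r - 6)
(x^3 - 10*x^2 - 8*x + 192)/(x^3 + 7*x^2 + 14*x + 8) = (x^2 - 14*x + 48)/(x^2 + 3*x + 2)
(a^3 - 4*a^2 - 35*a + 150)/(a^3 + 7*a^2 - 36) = (a^2 - 10*a + 25)/(a^2 + a - 6)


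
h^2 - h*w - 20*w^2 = (h - 5*w)*(h + 4*w)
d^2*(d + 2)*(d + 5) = d^4 + 7*d^3 + 10*d^2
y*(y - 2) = y^2 - 2*y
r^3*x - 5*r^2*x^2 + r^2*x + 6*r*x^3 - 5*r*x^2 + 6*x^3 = (r - 3*x)*(r - 2*x)*(r*x + x)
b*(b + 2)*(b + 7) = b^3 + 9*b^2 + 14*b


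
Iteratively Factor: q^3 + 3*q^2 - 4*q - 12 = (q + 3)*(q^2 - 4) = (q + 2)*(q + 3)*(q - 2)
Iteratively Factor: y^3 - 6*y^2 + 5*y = (y - 5)*(y^2 - y) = (y - 5)*(y - 1)*(y)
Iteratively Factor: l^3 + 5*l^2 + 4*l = (l)*(l^2 + 5*l + 4) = l*(l + 1)*(l + 4)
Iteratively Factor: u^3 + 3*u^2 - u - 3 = (u + 1)*(u^2 + 2*u - 3) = (u + 1)*(u + 3)*(u - 1)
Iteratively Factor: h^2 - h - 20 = (h + 4)*(h - 5)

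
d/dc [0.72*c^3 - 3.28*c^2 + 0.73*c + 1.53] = 2.16*c^2 - 6.56*c + 0.73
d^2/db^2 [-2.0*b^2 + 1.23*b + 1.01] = -4.00000000000000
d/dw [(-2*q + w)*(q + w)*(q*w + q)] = q*(-2*q^2 - 2*q*w - q + 3*w^2 + 2*w)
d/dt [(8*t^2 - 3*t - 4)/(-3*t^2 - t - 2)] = (-17*t^2 - 56*t + 2)/(9*t^4 + 6*t^3 + 13*t^2 + 4*t + 4)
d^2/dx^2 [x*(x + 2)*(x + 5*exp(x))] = 5*x^2*exp(x) + 30*x*exp(x) + 6*x + 30*exp(x) + 4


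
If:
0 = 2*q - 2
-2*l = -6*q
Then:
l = 3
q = 1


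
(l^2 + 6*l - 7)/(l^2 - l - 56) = (l - 1)/(l - 8)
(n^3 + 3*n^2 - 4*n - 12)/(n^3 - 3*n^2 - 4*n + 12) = (n + 3)/(n - 3)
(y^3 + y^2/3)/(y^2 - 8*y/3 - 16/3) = y^2*(3*y + 1)/(3*y^2 - 8*y - 16)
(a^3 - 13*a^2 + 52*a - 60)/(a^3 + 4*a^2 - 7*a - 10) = (a^2 - 11*a + 30)/(a^2 + 6*a + 5)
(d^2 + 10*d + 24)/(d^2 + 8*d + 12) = (d + 4)/(d + 2)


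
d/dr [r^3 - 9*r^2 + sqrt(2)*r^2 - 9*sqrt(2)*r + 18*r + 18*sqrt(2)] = 3*r^2 - 18*r + 2*sqrt(2)*r - 9*sqrt(2) + 18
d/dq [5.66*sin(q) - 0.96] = 5.66*cos(q)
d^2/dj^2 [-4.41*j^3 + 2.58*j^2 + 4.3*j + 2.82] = 5.16 - 26.46*j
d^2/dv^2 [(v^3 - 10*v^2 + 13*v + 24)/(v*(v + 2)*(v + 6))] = 2*(-18*v^6 + 3*v^5 + 816*v^4 + 3316*v^3 + 5472*v^2 + 6912*v + 3456)/(v^3*(v^6 + 24*v^5 + 228*v^4 + 1088*v^3 + 2736*v^2 + 3456*v + 1728))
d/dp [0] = 0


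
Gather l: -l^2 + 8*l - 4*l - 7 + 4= -l^2 + 4*l - 3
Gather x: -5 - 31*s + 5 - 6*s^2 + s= -6*s^2 - 30*s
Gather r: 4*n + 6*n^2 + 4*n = 6*n^2 + 8*n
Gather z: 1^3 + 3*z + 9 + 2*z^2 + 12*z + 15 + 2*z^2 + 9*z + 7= 4*z^2 + 24*z + 32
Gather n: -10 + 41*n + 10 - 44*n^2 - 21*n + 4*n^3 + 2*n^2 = 4*n^3 - 42*n^2 + 20*n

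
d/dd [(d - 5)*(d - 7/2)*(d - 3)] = 3*d^2 - 23*d + 43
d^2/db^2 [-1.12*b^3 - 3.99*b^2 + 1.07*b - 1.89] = -6.72*b - 7.98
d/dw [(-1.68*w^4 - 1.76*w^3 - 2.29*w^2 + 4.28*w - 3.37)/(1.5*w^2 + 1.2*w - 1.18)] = (-5.04*w^5 - 8.688*w^4 + 3.7056*w^3 - 2.9376*w^2 + 15.5144*w - 1.0064)/(2.25*w^4 + 3.6*w^3 - 2.1*w^2 - 2.832*w + 1.3924)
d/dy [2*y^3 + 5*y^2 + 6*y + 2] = 6*y^2 + 10*y + 6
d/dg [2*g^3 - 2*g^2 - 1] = 2*g*(3*g - 2)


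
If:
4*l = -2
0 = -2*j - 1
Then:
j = -1/2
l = -1/2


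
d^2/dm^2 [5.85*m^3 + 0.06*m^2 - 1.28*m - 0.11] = 35.1*m + 0.12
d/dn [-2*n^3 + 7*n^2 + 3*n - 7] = -6*n^2 + 14*n + 3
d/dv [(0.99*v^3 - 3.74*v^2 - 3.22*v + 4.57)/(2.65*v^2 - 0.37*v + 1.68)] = (2.6235*v^4 - 0.732600000000001*v^3 + 14.9064*v^2 - 36.7874*v - 3.7187)/(7.0225*v^4 - 1.961*v^3 + 9.0409*v^2 - 1.2432*v + 2.8224)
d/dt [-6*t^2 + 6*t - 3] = 6 - 12*t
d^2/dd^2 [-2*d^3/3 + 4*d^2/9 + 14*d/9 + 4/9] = 8/9 - 4*d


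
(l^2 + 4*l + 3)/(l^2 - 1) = (l + 3)/(l - 1)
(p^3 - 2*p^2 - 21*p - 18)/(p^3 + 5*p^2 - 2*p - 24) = (p^2 - 5*p - 6)/(p^2 + 2*p - 8)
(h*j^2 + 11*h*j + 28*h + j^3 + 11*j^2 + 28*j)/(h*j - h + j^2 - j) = (j^2 + 11*j + 28)/(j - 1)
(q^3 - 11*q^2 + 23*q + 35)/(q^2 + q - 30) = (q^2 - 6*q - 7)/(q + 6)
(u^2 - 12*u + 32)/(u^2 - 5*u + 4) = (u - 8)/(u - 1)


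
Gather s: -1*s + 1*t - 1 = -s + t - 1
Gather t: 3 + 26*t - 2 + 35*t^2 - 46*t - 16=35*t^2 - 20*t - 15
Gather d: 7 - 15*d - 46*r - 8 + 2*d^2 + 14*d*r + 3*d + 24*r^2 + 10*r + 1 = 2*d^2 + d*(14*r - 12) + 24*r^2 - 36*r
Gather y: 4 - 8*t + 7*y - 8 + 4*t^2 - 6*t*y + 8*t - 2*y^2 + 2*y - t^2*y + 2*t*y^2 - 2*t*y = 4*t^2 + y^2*(2*t - 2) + y*(-t^2 - 8*t + 9) - 4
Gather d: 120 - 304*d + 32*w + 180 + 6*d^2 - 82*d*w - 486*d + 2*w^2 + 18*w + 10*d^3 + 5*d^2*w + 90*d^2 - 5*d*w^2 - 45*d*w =10*d^3 + d^2*(5*w + 96) + d*(-5*w^2 - 127*w - 790) + 2*w^2 + 50*w + 300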